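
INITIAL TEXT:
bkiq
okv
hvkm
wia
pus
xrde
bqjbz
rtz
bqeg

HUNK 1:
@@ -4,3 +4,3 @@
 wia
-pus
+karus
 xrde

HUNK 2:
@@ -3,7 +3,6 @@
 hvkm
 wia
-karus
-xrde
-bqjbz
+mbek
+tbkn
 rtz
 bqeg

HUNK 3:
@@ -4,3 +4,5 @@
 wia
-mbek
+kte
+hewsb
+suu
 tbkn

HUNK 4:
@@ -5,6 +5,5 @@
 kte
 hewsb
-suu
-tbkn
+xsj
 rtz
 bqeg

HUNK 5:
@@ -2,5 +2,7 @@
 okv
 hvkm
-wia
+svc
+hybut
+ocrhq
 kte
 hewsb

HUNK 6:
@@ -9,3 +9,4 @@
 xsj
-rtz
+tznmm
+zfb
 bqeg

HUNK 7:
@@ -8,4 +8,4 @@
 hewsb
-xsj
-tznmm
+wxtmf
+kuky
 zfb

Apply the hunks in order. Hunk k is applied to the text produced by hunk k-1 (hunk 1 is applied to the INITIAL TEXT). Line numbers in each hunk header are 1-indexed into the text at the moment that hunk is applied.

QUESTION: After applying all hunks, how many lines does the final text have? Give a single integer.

Answer: 12

Derivation:
Hunk 1: at line 4 remove [pus] add [karus] -> 9 lines: bkiq okv hvkm wia karus xrde bqjbz rtz bqeg
Hunk 2: at line 3 remove [karus,xrde,bqjbz] add [mbek,tbkn] -> 8 lines: bkiq okv hvkm wia mbek tbkn rtz bqeg
Hunk 3: at line 4 remove [mbek] add [kte,hewsb,suu] -> 10 lines: bkiq okv hvkm wia kte hewsb suu tbkn rtz bqeg
Hunk 4: at line 5 remove [suu,tbkn] add [xsj] -> 9 lines: bkiq okv hvkm wia kte hewsb xsj rtz bqeg
Hunk 5: at line 2 remove [wia] add [svc,hybut,ocrhq] -> 11 lines: bkiq okv hvkm svc hybut ocrhq kte hewsb xsj rtz bqeg
Hunk 6: at line 9 remove [rtz] add [tznmm,zfb] -> 12 lines: bkiq okv hvkm svc hybut ocrhq kte hewsb xsj tznmm zfb bqeg
Hunk 7: at line 8 remove [xsj,tznmm] add [wxtmf,kuky] -> 12 lines: bkiq okv hvkm svc hybut ocrhq kte hewsb wxtmf kuky zfb bqeg
Final line count: 12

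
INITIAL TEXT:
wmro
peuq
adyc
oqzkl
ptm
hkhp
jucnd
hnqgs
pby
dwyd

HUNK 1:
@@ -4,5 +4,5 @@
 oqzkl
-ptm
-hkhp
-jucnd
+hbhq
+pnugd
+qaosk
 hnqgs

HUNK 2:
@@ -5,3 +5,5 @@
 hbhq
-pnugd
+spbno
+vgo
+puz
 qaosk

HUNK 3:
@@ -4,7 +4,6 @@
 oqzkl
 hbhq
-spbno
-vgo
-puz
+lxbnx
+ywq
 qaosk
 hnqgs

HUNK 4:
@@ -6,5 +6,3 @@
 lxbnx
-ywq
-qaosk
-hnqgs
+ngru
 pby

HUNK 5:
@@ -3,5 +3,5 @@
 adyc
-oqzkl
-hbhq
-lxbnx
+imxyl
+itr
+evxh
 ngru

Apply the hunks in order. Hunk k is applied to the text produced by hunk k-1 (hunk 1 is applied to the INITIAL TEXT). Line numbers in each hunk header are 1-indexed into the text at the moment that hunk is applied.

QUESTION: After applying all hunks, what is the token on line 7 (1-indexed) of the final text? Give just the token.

Answer: ngru

Derivation:
Hunk 1: at line 4 remove [ptm,hkhp,jucnd] add [hbhq,pnugd,qaosk] -> 10 lines: wmro peuq adyc oqzkl hbhq pnugd qaosk hnqgs pby dwyd
Hunk 2: at line 5 remove [pnugd] add [spbno,vgo,puz] -> 12 lines: wmro peuq adyc oqzkl hbhq spbno vgo puz qaosk hnqgs pby dwyd
Hunk 3: at line 4 remove [spbno,vgo,puz] add [lxbnx,ywq] -> 11 lines: wmro peuq adyc oqzkl hbhq lxbnx ywq qaosk hnqgs pby dwyd
Hunk 4: at line 6 remove [ywq,qaosk,hnqgs] add [ngru] -> 9 lines: wmro peuq adyc oqzkl hbhq lxbnx ngru pby dwyd
Hunk 5: at line 3 remove [oqzkl,hbhq,lxbnx] add [imxyl,itr,evxh] -> 9 lines: wmro peuq adyc imxyl itr evxh ngru pby dwyd
Final line 7: ngru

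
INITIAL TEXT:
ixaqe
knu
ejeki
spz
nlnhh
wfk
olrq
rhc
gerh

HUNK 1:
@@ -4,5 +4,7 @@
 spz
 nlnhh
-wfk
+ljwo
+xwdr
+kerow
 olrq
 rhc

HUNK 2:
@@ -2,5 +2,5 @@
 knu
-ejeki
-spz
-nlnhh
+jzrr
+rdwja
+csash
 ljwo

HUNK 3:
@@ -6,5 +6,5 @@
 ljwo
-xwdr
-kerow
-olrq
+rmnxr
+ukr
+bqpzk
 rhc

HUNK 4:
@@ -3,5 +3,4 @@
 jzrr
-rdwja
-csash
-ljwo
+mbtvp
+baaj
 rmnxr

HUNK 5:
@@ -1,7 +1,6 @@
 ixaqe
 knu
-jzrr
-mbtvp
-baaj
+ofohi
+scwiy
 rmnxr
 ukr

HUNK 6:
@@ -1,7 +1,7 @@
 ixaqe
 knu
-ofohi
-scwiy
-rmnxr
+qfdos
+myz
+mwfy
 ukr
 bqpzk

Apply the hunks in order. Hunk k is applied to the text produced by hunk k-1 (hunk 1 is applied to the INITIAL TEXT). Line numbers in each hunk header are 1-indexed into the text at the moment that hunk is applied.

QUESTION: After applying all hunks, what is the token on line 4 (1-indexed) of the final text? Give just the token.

Hunk 1: at line 4 remove [wfk] add [ljwo,xwdr,kerow] -> 11 lines: ixaqe knu ejeki spz nlnhh ljwo xwdr kerow olrq rhc gerh
Hunk 2: at line 2 remove [ejeki,spz,nlnhh] add [jzrr,rdwja,csash] -> 11 lines: ixaqe knu jzrr rdwja csash ljwo xwdr kerow olrq rhc gerh
Hunk 3: at line 6 remove [xwdr,kerow,olrq] add [rmnxr,ukr,bqpzk] -> 11 lines: ixaqe knu jzrr rdwja csash ljwo rmnxr ukr bqpzk rhc gerh
Hunk 4: at line 3 remove [rdwja,csash,ljwo] add [mbtvp,baaj] -> 10 lines: ixaqe knu jzrr mbtvp baaj rmnxr ukr bqpzk rhc gerh
Hunk 5: at line 1 remove [jzrr,mbtvp,baaj] add [ofohi,scwiy] -> 9 lines: ixaqe knu ofohi scwiy rmnxr ukr bqpzk rhc gerh
Hunk 6: at line 1 remove [ofohi,scwiy,rmnxr] add [qfdos,myz,mwfy] -> 9 lines: ixaqe knu qfdos myz mwfy ukr bqpzk rhc gerh
Final line 4: myz

Answer: myz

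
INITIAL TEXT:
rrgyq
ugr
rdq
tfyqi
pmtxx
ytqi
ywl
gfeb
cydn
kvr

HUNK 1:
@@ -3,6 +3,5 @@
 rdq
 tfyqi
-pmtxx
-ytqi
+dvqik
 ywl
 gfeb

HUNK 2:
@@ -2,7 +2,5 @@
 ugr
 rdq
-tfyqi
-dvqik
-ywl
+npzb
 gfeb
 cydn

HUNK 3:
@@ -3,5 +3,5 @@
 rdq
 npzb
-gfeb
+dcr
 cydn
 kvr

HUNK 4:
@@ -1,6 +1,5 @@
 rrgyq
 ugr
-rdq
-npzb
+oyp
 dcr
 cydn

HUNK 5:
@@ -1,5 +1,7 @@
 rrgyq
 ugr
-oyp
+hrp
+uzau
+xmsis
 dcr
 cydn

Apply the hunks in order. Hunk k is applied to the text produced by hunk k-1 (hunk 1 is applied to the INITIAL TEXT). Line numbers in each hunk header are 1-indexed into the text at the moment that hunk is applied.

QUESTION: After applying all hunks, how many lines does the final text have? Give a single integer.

Hunk 1: at line 3 remove [pmtxx,ytqi] add [dvqik] -> 9 lines: rrgyq ugr rdq tfyqi dvqik ywl gfeb cydn kvr
Hunk 2: at line 2 remove [tfyqi,dvqik,ywl] add [npzb] -> 7 lines: rrgyq ugr rdq npzb gfeb cydn kvr
Hunk 3: at line 3 remove [gfeb] add [dcr] -> 7 lines: rrgyq ugr rdq npzb dcr cydn kvr
Hunk 4: at line 1 remove [rdq,npzb] add [oyp] -> 6 lines: rrgyq ugr oyp dcr cydn kvr
Hunk 5: at line 1 remove [oyp] add [hrp,uzau,xmsis] -> 8 lines: rrgyq ugr hrp uzau xmsis dcr cydn kvr
Final line count: 8

Answer: 8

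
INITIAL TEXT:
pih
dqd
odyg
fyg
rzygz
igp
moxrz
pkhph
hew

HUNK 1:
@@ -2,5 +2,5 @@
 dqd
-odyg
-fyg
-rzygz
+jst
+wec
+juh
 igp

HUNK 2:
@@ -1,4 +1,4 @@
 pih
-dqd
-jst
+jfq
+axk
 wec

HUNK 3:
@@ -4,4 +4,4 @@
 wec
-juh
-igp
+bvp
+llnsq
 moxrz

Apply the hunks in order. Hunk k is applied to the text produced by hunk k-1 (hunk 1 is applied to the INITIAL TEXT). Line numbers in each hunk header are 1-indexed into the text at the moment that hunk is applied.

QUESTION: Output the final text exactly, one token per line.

Hunk 1: at line 2 remove [odyg,fyg,rzygz] add [jst,wec,juh] -> 9 lines: pih dqd jst wec juh igp moxrz pkhph hew
Hunk 2: at line 1 remove [dqd,jst] add [jfq,axk] -> 9 lines: pih jfq axk wec juh igp moxrz pkhph hew
Hunk 3: at line 4 remove [juh,igp] add [bvp,llnsq] -> 9 lines: pih jfq axk wec bvp llnsq moxrz pkhph hew

Answer: pih
jfq
axk
wec
bvp
llnsq
moxrz
pkhph
hew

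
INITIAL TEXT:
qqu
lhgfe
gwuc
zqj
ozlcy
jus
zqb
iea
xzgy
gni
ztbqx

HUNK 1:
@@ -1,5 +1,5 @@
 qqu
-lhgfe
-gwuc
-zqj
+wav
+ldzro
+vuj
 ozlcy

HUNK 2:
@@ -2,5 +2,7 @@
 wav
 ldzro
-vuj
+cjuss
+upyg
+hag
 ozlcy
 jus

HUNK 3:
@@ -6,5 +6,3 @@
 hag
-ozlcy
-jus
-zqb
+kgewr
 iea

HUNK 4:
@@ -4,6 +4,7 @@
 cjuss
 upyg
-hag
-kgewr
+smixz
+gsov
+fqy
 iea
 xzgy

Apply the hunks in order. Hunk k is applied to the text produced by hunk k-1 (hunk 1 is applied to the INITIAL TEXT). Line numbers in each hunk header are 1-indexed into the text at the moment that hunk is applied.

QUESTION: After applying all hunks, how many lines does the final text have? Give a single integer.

Answer: 12

Derivation:
Hunk 1: at line 1 remove [lhgfe,gwuc,zqj] add [wav,ldzro,vuj] -> 11 lines: qqu wav ldzro vuj ozlcy jus zqb iea xzgy gni ztbqx
Hunk 2: at line 2 remove [vuj] add [cjuss,upyg,hag] -> 13 lines: qqu wav ldzro cjuss upyg hag ozlcy jus zqb iea xzgy gni ztbqx
Hunk 3: at line 6 remove [ozlcy,jus,zqb] add [kgewr] -> 11 lines: qqu wav ldzro cjuss upyg hag kgewr iea xzgy gni ztbqx
Hunk 4: at line 4 remove [hag,kgewr] add [smixz,gsov,fqy] -> 12 lines: qqu wav ldzro cjuss upyg smixz gsov fqy iea xzgy gni ztbqx
Final line count: 12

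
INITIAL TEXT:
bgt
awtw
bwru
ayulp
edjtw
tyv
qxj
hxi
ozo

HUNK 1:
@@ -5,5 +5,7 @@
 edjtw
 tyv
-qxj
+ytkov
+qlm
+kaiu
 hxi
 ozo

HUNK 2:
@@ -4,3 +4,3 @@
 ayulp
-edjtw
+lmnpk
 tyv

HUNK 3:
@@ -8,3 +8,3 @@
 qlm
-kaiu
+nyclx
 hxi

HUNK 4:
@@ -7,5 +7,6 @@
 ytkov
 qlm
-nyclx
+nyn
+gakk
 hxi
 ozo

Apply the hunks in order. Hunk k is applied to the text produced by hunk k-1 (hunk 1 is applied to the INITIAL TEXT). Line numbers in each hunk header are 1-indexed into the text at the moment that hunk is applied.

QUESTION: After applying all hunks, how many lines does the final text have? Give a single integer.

Hunk 1: at line 5 remove [qxj] add [ytkov,qlm,kaiu] -> 11 lines: bgt awtw bwru ayulp edjtw tyv ytkov qlm kaiu hxi ozo
Hunk 2: at line 4 remove [edjtw] add [lmnpk] -> 11 lines: bgt awtw bwru ayulp lmnpk tyv ytkov qlm kaiu hxi ozo
Hunk 3: at line 8 remove [kaiu] add [nyclx] -> 11 lines: bgt awtw bwru ayulp lmnpk tyv ytkov qlm nyclx hxi ozo
Hunk 4: at line 7 remove [nyclx] add [nyn,gakk] -> 12 lines: bgt awtw bwru ayulp lmnpk tyv ytkov qlm nyn gakk hxi ozo
Final line count: 12

Answer: 12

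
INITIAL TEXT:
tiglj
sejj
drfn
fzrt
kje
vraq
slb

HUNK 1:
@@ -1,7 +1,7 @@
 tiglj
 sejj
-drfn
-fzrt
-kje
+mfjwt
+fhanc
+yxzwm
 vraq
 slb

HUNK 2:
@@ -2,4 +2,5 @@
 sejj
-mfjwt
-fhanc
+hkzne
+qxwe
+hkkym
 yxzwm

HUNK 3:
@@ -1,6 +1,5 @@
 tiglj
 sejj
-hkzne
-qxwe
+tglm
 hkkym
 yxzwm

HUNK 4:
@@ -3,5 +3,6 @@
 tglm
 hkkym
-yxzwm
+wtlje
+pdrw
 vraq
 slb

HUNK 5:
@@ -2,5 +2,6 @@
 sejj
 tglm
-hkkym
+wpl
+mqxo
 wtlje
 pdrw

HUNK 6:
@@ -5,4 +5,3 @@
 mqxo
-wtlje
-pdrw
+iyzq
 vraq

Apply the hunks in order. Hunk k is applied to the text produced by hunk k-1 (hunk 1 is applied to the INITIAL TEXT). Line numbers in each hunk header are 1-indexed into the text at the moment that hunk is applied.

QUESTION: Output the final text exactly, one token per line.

Answer: tiglj
sejj
tglm
wpl
mqxo
iyzq
vraq
slb

Derivation:
Hunk 1: at line 1 remove [drfn,fzrt,kje] add [mfjwt,fhanc,yxzwm] -> 7 lines: tiglj sejj mfjwt fhanc yxzwm vraq slb
Hunk 2: at line 2 remove [mfjwt,fhanc] add [hkzne,qxwe,hkkym] -> 8 lines: tiglj sejj hkzne qxwe hkkym yxzwm vraq slb
Hunk 3: at line 1 remove [hkzne,qxwe] add [tglm] -> 7 lines: tiglj sejj tglm hkkym yxzwm vraq slb
Hunk 4: at line 3 remove [yxzwm] add [wtlje,pdrw] -> 8 lines: tiglj sejj tglm hkkym wtlje pdrw vraq slb
Hunk 5: at line 2 remove [hkkym] add [wpl,mqxo] -> 9 lines: tiglj sejj tglm wpl mqxo wtlje pdrw vraq slb
Hunk 6: at line 5 remove [wtlje,pdrw] add [iyzq] -> 8 lines: tiglj sejj tglm wpl mqxo iyzq vraq slb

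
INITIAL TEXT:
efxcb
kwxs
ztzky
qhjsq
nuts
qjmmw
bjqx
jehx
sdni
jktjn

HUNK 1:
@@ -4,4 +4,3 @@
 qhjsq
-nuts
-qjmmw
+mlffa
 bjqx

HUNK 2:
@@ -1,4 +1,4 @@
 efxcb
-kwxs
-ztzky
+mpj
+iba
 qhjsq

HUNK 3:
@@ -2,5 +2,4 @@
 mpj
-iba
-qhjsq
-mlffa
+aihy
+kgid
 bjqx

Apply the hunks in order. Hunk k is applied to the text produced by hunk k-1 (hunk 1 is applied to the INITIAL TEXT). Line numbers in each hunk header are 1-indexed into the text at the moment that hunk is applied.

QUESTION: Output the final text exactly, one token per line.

Answer: efxcb
mpj
aihy
kgid
bjqx
jehx
sdni
jktjn

Derivation:
Hunk 1: at line 4 remove [nuts,qjmmw] add [mlffa] -> 9 lines: efxcb kwxs ztzky qhjsq mlffa bjqx jehx sdni jktjn
Hunk 2: at line 1 remove [kwxs,ztzky] add [mpj,iba] -> 9 lines: efxcb mpj iba qhjsq mlffa bjqx jehx sdni jktjn
Hunk 3: at line 2 remove [iba,qhjsq,mlffa] add [aihy,kgid] -> 8 lines: efxcb mpj aihy kgid bjqx jehx sdni jktjn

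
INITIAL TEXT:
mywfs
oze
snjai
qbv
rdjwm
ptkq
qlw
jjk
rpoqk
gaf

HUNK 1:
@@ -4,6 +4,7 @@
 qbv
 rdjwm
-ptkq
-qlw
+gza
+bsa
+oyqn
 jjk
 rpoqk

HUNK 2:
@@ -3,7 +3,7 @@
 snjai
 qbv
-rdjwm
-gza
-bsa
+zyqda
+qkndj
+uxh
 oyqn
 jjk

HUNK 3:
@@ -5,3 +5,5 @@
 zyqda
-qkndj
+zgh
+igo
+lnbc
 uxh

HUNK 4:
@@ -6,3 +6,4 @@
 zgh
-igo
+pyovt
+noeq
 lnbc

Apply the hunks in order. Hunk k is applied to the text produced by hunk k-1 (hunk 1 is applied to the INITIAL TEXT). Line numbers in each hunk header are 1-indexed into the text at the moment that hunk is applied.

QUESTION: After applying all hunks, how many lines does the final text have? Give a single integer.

Hunk 1: at line 4 remove [ptkq,qlw] add [gza,bsa,oyqn] -> 11 lines: mywfs oze snjai qbv rdjwm gza bsa oyqn jjk rpoqk gaf
Hunk 2: at line 3 remove [rdjwm,gza,bsa] add [zyqda,qkndj,uxh] -> 11 lines: mywfs oze snjai qbv zyqda qkndj uxh oyqn jjk rpoqk gaf
Hunk 3: at line 5 remove [qkndj] add [zgh,igo,lnbc] -> 13 lines: mywfs oze snjai qbv zyqda zgh igo lnbc uxh oyqn jjk rpoqk gaf
Hunk 4: at line 6 remove [igo] add [pyovt,noeq] -> 14 lines: mywfs oze snjai qbv zyqda zgh pyovt noeq lnbc uxh oyqn jjk rpoqk gaf
Final line count: 14

Answer: 14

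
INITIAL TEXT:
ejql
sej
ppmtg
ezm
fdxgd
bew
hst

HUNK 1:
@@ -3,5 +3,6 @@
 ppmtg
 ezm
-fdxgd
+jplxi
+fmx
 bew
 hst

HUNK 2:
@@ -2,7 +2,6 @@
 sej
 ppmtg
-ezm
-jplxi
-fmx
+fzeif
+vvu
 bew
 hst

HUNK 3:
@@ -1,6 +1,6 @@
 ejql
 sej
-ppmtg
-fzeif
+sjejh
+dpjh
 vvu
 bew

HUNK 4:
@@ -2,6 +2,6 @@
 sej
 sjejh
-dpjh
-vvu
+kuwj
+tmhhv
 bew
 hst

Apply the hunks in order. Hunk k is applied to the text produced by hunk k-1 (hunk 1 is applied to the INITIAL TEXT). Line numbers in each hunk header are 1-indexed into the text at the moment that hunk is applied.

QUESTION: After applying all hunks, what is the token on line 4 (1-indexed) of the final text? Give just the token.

Hunk 1: at line 3 remove [fdxgd] add [jplxi,fmx] -> 8 lines: ejql sej ppmtg ezm jplxi fmx bew hst
Hunk 2: at line 2 remove [ezm,jplxi,fmx] add [fzeif,vvu] -> 7 lines: ejql sej ppmtg fzeif vvu bew hst
Hunk 3: at line 1 remove [ppmtg,fzeif] add [sjejh,dpjh] -> 7 lines: ejql sej sjejh dpjh vvu bew hst
Hunk 4: at line 2 remove [dpjh,vvu] add [kuwj,tmhhv] -> 7 lines: ejql sej sjejh kuwj tmhhv bew hst
Final line 4: kuwj

Answer: kuwj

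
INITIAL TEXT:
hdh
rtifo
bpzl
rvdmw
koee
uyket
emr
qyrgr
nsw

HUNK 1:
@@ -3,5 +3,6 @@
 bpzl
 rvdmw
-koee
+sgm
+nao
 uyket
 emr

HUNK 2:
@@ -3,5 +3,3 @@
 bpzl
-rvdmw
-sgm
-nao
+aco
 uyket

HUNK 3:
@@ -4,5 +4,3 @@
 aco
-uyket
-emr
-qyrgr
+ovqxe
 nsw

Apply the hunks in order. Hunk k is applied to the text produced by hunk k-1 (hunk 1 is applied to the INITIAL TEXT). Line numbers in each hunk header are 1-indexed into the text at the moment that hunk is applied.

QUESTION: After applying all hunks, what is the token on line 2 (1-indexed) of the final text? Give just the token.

Answer: rtifo

Derivation:
Hunk 1: at line 3 remove [koee] add [sgm,nao] -> 10 lines: hdh rtifo bpzl rvdmw sgm nao uyket emr qyrgr nsw
Hunk 2: at line 3 remove [rvdmw,sgm,nao] add [aco] -> 8 lines: hdh rtifo bpzl aco uyket emr qyrgr nsw
Hunk 3: at line 4 remove [uyket,emr,qyrgr] add [ovqxe] -> 6 lines: hdh rtifo bpzl aco ovqxe nsw
Final line 2: rtifo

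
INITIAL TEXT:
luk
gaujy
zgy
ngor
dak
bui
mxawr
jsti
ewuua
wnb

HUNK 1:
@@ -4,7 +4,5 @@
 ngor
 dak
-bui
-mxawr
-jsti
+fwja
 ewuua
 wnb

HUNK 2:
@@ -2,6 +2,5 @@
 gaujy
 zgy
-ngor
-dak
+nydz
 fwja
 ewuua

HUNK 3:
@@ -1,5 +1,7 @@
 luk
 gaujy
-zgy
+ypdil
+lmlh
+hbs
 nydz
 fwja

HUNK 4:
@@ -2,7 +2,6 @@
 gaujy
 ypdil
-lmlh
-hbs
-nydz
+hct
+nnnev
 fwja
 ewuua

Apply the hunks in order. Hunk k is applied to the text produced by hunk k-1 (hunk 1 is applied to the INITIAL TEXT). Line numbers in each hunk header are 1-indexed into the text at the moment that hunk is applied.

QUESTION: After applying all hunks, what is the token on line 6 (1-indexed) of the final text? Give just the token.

Hunk 1: at line 4 remove [bui,mxawr,jsti] add [fwja] -> 8 lines: luk gaujy zgy ngor dak fwja ewuua wnb
Hunk 2: at line 2 remove [ngor,dak] add [nydz] -> 7 lines: luk gaujy zgy nydz fwja ewuua wnb
Hunk 3: at line 1 remove [zgy] add [ypdil,lmlh,hbs] -> 9 lines: luk gaujy ypdil lmlh hbs nydz fwja ewuua wnb
Hunk 4: at line 2 remove [lmlh,hbs,nydz] add [hct,nnnev] -> 8 lines: luk gaujy ypdil hct nnnev fwja ewuua wnb
Final line 6: fwja

Answer: fwja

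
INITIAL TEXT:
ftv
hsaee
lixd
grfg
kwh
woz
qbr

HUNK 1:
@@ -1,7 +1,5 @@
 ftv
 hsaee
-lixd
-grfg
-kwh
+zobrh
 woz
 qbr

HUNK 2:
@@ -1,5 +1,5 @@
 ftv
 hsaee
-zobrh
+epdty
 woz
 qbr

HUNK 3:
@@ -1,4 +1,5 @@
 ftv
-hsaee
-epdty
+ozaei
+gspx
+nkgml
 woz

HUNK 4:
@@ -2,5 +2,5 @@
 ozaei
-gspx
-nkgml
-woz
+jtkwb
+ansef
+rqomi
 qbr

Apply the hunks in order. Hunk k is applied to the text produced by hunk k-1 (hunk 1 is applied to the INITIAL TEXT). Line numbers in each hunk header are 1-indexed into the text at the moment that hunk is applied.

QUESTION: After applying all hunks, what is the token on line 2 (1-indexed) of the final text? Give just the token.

Answer: ozaei

Derivation:
Hunk 1: at line 1 remove [lixd,grfg,kwh] add [zobrh] -> 5 lines: ftv hsaee zobrh woz qbr
Hunk 2: at line 1 remove [zobrh] add [epdty] -> 5 lines: ftv hsaee epdty woz qbr
Hunk 3: at line 1 remove [hsaee,epdty] add [ozaei,gspx,nkgml] -> 6 lines: ftv ozaei gspx nkgml woz qbr
Hunk 4: at line 2 remove [gspx,nkgml,woz] add [jtkwb,ansef,rqomi] -> 6 lines: ftv ozaei jtkwb ansef rqomi qbr
Final line 2: ozaei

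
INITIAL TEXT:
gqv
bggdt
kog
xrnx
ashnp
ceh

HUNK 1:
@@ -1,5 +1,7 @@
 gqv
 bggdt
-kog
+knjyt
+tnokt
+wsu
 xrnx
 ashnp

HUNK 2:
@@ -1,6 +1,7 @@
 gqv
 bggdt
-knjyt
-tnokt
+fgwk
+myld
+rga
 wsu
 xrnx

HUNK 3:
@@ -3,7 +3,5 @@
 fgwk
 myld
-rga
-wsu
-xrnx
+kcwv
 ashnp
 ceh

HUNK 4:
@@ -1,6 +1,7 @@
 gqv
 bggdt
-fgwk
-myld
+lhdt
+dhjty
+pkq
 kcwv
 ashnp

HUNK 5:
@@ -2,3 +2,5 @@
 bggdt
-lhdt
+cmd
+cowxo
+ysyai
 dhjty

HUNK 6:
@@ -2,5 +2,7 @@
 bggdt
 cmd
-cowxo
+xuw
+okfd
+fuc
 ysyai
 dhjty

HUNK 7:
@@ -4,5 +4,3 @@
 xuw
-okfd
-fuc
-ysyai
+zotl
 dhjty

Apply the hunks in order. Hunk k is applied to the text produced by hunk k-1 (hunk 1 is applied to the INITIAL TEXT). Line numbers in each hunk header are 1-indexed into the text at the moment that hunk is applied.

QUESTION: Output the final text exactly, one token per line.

Answer: gqv
bggdt
cmd
xuw
zotl
dhjty
pkq
kcwv
ashnp
ceh

Derivation:
Hunk 1: at line 1 remove [kog] add [knjyt,tnokt,wsu] -> 8 lines: gqv bggdt knjyt tnokt wsu xrnx ashnp ceh
Hunk 2: at line 1 remove [knjyt,tnokt] add [fgwk,myld,rga] -> 9 lines: gqv bggdt fgwk myld rga wsu xrnx ashnp ceh
Hunk 3: at line 3 remove [rga,wsu,xrnx] add [kcwv] -> 7 lines: gqv bggdt fgwk myld kcwv ashnp ceh
Hunk 4: at line 1 remove [fgwk,myld] add [lhdt,dhjty,pkq] -> 8 lines: gqv bggdt lhdt dhjty pkq kcwv ashnp ceh
Hunk 5: at line 2 remove [lhdt] add [cmd,cowxo,ysyai] -> 10 lines: gqv bggdt cmd cowxo ysyai dhjty pkq kcwv ashnp ceh
Hunk 6: at line 2 remove [cowxo] add [xuw,okfd,fuc] -> 12 lines: gqv bggdt cmd xuw okfd fuc ysyai dhjty pkq kcwv ashnp ceh
Hunk 7: at line 4 remove [okfd,fuc,ysyai] add [zotl] -> 10 lines: gqv bggdt cmd xuw zotl dhjty pkq kcwv ashnp ceh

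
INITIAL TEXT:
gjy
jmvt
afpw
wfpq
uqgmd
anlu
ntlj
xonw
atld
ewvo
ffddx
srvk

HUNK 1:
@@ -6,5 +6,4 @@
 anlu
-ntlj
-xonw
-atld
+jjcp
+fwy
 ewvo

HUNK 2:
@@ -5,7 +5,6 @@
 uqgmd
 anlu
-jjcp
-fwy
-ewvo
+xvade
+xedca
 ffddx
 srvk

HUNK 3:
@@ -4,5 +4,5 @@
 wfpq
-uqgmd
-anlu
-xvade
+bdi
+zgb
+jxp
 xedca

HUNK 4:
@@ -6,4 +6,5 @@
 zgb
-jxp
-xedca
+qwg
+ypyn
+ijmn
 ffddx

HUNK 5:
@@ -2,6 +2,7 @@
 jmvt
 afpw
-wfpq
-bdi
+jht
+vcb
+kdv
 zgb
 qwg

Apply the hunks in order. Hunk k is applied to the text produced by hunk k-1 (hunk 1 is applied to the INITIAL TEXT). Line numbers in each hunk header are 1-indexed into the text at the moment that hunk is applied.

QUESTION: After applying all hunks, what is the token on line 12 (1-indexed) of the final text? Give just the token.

Answer: srvk

Derivation:
Hunk 1: at line 6 remove [ntlj,xonw,atld] add [jjcp,fwy] -> 11 lines: gjy jmvt afpw wfpq uqgmd anlu jjcp fwy ewvo ffddx srvk
Hunk 2: at line 5 remove [jjcp,fwy,ewvo] add [xvade,xedca] -> 10 lines: gjy jmvt afpw wfpq uqgmd anlu xvade xedca ffddx srvk
Hunk 3: at line 4 remove [uqgmd,anlu,xvade] add [bdi,zgb,jxp] -> 10 lines: gjy jmvt afpw wfpq bdi zgb jxp xedca ffddx srvk
Hunk 4: at line 6 remove [jxp,xedca] add [qwg,ypyn,ijmn] -> 11 lines: gjy jmvt afpw wfpq bdi zgb qwg ypyn ijmn ffddx srvk
Hunk 5: at line 2 remove [wfpq,bdi] add [jht,vcb,kdv] -> 12 lines: gjy jmvt afpw jht vcb kdv zgb qwg ypyn ijmn ffddx srvk
Final line 12: srvk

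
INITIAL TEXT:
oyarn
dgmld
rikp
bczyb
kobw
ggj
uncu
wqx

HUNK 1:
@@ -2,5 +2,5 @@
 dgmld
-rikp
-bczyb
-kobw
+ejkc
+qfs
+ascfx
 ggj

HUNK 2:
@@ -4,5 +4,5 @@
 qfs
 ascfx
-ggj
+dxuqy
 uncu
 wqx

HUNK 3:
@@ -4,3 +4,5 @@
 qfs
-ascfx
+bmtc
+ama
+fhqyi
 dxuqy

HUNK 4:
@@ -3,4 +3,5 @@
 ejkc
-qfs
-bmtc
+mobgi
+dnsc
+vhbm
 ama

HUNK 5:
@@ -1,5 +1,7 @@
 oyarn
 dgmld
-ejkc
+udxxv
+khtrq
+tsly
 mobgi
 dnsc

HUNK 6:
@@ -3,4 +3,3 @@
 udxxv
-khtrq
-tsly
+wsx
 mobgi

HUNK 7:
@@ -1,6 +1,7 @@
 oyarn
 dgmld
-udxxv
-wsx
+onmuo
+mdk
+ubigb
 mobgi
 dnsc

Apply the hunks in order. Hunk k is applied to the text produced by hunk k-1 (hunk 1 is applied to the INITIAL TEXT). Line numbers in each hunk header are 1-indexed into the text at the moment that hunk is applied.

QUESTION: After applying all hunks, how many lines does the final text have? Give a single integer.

Answer: 13

Derivation:
Hunk 1: at line 2 remove [rikp,bczyb,kobw] add [ejkc,qfs,ascfx] -> 8 lines: oyarn dgmld ejkc qfs ascfx ggj uncu wqx
Hunk 2: at line 4 remove [ggj] add [dxuqy] -> 8 lines: oyarn dgmld ejkc qfs ascfx dxuqy uncu wqx
Hunk 3: at line 4 remove [ascfx] add [bmtc,ama,fhqyi] -> 10 lines: oyarn dgmld ejkc qfs bmtc ama fhqyi dxuqy uncu wqx
Hunk 4: at line 3 remove [qfs,bmtc] add [mobgi,dnsc,vhbm] -> 11 lines: oyarn dgmld ejkc mobgi dnsc vhbm ama fhqyi dxuqy uncu wqx
Hunk 5: at line 1 remove [ejkc] add [udxxv,khtrq,tsly] -> 13 lines: oyarn dgmld udxxv khtrq tsly mobgi dnsc vhbm ama fhqyi dxuqy uncu wqx
Hunk 6: at line 3 remove [khtrq,tsly] add [wsx] -> 12 lines: oyarn dgmld udxxv wsx mobgi dnsc vhbm ama fhqyi dxuqy uncu wqx
Hunk 7: at line 1 remove [udxxv,wsx] add [onmuo,mdk,ubigb] -> 13 lines: oyarn dgmld onmuo mdk ubigb mobgi dnsc vhbm ama fhqyi dxuqy uncu wqx
Final line count: 13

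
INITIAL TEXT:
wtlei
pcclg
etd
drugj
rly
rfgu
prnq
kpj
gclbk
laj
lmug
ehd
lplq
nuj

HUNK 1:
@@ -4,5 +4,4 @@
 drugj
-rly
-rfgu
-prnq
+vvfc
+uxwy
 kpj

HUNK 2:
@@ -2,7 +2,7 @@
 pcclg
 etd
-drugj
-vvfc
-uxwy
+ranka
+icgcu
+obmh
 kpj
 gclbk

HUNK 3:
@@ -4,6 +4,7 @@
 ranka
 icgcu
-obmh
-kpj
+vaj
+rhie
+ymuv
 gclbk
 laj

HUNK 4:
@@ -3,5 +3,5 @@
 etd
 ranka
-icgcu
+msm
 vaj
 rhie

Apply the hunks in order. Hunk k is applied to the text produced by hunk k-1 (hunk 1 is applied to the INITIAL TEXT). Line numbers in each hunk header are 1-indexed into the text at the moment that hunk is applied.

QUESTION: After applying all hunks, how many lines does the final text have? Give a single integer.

Answer: 14

Derivation:
Hunk 1: at line 4 remove [rly,rfgu,prnq] add [vvfc,uxwy] -> 13 lines: wtlei pcclg etd drugj vvfc uxwy kpj gclbk laj lmug ehd lplq nuj
Hunk 2: at line 2 remove [drugj,vvfc,uxwy] add [ranka,icgcu,obmh] -> 13 lines: wtlei pcclg etd ranka icgcu obmh kpj gclbk laj lmug ehd lplq nuj
Hunk 3: at line 4 remove [obmh,kpj] add [vaj,rhie,ymuv] -> 14 lines: wtlei pcclg etd ranka icgcu vaj rhie ymuv gclbk laj lmug ehd lplq nuj
Hunk 4: at line 3 remove [icgcu] add [msm] -> 14 lines: wtlei pcclg etd ranka msm vaj rhie ymuv gclbk laj lmug ehd lplq nuj
Final line count: 14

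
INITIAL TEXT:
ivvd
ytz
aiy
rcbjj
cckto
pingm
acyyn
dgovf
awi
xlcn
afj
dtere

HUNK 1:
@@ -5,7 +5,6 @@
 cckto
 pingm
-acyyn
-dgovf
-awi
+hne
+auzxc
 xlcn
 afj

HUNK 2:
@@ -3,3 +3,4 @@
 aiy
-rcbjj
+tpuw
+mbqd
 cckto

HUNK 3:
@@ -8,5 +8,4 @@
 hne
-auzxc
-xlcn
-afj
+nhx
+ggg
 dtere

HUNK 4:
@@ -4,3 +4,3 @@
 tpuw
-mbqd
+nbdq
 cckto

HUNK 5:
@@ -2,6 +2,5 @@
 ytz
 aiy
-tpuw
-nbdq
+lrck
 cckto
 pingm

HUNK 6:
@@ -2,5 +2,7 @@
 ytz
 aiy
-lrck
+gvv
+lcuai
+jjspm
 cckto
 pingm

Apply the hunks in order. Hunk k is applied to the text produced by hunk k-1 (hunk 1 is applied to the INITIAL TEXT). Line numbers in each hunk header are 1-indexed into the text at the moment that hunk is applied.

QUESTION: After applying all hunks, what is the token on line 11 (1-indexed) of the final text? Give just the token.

Hunk 1: at line 5 remove [acyyn,dgovf,awi] add [hne,auzxc] -> 11 lines: ivvd ytz aiy rcbjj cckto pingm hne auzxc xlcn afj dtere
Hunk 2: at line 3 remove [rcbjj] add [tpuw,mbqd] -> 12 lines: ivvd ytz aiy tpuw mbqd cckto pingm hne auzxc xlcn afj dtere
Hunk 3: at line 8 remove [auzxc,xlcn,afj] add [nhx,ggg] -> 11 lines: ivvd ytz aiy tpuw mbqd cckto pingm hne nhx ggg dtere
Hunk 4: at line 4 remove [mbqd] add [nbdq] -> 11 lines: ivvd ytz aiy tpuw nbdq cckto pingm hne nhx ggg dtere
Hunk 5: at line 2 remove [tpuw,nbdq] add [lrck] -> 10 lines: ivvd ytz aiy lrck cckto pingm hne nhx ggg dtere
Hunk 6: at line 2 remove [lrck] add [gvv,lcuai,jjspm] -> 12 lines: ivvd ytz aiy gvv lcuai jjspm cckto pingm hne nhx ggg dtere
Final line 11: ggg

Answer: ggg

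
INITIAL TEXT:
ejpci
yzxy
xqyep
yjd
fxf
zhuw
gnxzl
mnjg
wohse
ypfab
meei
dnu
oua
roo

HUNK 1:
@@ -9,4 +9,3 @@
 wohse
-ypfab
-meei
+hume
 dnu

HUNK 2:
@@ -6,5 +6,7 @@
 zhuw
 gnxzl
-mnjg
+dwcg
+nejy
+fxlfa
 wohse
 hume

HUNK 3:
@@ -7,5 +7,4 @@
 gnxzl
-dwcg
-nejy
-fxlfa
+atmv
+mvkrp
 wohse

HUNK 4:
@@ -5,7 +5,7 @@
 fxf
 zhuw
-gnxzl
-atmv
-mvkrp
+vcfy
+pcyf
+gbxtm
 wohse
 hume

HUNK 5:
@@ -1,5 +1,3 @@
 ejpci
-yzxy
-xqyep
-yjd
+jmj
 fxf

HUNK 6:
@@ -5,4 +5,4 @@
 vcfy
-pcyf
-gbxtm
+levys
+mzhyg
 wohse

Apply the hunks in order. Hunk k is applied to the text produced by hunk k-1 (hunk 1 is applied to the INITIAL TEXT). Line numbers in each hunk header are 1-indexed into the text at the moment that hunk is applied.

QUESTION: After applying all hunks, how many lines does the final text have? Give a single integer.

Hunk 1: at line 9 remove [ypfab,meei] add [hume] -> 13 lines: ejpci yzxy xqyep yjd fxf zhuw gnxzl mnjg wohse hume dnu oua roo
Hunk 2: at line 6 remove [mnjg] add [dwcg,nejy,fxlfa] -> 15 lines: ejpci yzxy xqyep yjd fxf zhuw gnxzl dwcg nejy fxlfa wohse hume dnu oua roo
Hunk 3: at line 7 remove [dwcg,nejy,fxlfa] add [atmv,mvkrp] -> 14 lines: ejpci yzxy xqyep yjd fxf zhuw gnxzl atmv mvkrp wohse hume dnu oua roo
Hunk 4: at line 5 remove [gnxzl,atmv,mvkrp] add [vcfy,pcyf,gbxtm] -> 14 lines: ejpci yzxy xqyep yjd fxf zhuw vcfy pcyf gbxtm wohse hume dnu oua roo
Hunk 5: at line 1 remove [yzxy,xqyep,yjd] add [jmj] -> 12 lines: ejpci jmj fxf zhuw vcfy pcyf gbxtm wohse hume dnu oua roo
Hunk 6: at line 5 remove [pcyf,gbxtm] add [levys,mzhyg] -> 12 lines: ejpci jmj fxf zhuw vcfy levys mzhyg wohse hume dnu oua roo
Final line count: 12

Answer: 12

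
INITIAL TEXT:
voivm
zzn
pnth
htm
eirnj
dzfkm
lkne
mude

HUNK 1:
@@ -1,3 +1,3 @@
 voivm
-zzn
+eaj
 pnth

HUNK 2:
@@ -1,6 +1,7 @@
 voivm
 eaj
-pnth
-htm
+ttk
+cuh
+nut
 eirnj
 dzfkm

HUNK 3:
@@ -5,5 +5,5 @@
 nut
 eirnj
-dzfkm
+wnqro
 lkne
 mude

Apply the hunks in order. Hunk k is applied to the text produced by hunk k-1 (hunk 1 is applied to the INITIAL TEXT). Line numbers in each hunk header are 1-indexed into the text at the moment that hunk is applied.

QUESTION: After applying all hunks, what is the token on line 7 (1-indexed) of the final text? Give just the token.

Answer: wnqro

Derivation:
Hunk 1: at line 1 remove [zzn] add [eaj] -> 8 lines: voivm eaj pnth htm eirnj dzfkm lkne mude
Hunk 2: at line 1 remove [pnth,htm] add [ttk,cuh,nut] -> 9 lines: voivm eaj ttk cuh nut eirnj dzfkm lkne mude
Hunk 3: at line 5 remove [dzfkm] add [wnqro] -> 9 lines: voivm eaj ttk cuh nut eirnj wnqro lkne mude
Final line 7: wnqro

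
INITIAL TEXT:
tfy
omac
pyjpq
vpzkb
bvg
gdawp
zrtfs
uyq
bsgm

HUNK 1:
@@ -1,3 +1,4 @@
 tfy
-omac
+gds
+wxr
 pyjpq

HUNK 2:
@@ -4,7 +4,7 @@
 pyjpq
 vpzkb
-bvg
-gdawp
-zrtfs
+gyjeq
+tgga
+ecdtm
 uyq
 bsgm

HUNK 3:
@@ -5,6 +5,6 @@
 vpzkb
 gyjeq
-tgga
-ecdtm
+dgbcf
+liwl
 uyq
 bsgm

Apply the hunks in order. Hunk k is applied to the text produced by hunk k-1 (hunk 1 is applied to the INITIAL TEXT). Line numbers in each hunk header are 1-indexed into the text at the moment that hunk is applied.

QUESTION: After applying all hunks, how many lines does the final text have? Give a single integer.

Hunk 1: at line 1 remove [omac] add [gds,wxr] -> 10 lines: tfy gds wxr pyjpq vpzkb bvg gdawp zrtfs uyq bsgm
Hunk 2: at line 4 remove [bvg,gdawp,zrtfs] add [gyjeq,tgga,ecdtm] -> 10 lines: tfy gds wxr pyjpq vpzkb gyjeq tgga ecdtm uyq bsgm
Hunk 3: at line 5 remove [tgga,ecdtm] add [dgbcf,liwl] -> 10 lines: tfy gds wxr pyjpq vpzkb gyjeq dgbcf liwl uyq bsgm
Final line count: 10

Answer: 10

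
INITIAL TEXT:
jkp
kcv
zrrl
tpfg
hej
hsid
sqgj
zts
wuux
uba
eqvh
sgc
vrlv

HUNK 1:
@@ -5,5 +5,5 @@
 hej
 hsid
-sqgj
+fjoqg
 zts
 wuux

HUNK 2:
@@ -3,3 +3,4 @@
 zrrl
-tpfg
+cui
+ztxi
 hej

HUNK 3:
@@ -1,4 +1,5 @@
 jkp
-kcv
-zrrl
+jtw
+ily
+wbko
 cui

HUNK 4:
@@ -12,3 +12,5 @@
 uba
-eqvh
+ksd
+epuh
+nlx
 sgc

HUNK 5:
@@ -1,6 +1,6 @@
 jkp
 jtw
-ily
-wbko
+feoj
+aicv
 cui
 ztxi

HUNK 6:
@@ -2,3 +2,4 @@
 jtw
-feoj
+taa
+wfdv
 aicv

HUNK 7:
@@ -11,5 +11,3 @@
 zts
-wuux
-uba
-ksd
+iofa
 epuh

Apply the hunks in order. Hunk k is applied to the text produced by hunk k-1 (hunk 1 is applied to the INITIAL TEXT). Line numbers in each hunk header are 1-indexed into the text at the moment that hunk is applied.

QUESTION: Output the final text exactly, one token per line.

Answer: jkp
jtw
taa
wfdv
aicv
cui
ztxi
hej
hsid
fjoqg
zts
iofa
epuh
nlx
sgc
vrlv

Derivation:
Hunk 1: at line 5 remove [sqgj] add [fjoqg] -> 13 lines: jkp kcv zrrl tpfg hej hsid fjoqg zts wuux uba eqvh sgc vrlv
Hunk 2: at line 3 remove [tpfg] add [cui,ztxi] -> 14 lines: jkp kcv zrrl cui ztxi hej hsid fjoqg zts wuux uba eqvh sgc vrlv
Hunk 3: at line 1 remove [kcv,zrrl] add [jtw,ily,wbko] -> 15 lines: jkp jtw ily wbko cui ztxi hej hsid fjoqg zts wuux uba eqvh sgc vrlv
Hunk 4: at line 12 remove [eqvh] add [ksd,epuh,nlx] -> 17 lines: jkp jtw ily wbko cui ztxi hej hsid fjoqg zts wuux uba ksd epuh nlx sgc vrlv
Hunk 5: at line 1 remove [ily,wbko] add [feoj,aicv] -> 17 lines: jkp jtw feoj aicv cui ztxi hej hsid fjoqg zts wuux uba ksd epuh nlx sgc vrlv
Hunk 6: at line 2 remove [feoj] add [taa,wfdv] -> 18 lines: jkp jtw taa wfdv aicv cui ztxi hej hsid fjoqg zts wuux uba ksd epuh nlx sgc vrlv
Hunk 7: at line 11 remove [wuux,uba,ksd] add [iofa] -> 16 lines: jkp jtw taa wfdv aicv cui ztxi hej hsid fjoqg zts iofa epuh nlx sgc vrlv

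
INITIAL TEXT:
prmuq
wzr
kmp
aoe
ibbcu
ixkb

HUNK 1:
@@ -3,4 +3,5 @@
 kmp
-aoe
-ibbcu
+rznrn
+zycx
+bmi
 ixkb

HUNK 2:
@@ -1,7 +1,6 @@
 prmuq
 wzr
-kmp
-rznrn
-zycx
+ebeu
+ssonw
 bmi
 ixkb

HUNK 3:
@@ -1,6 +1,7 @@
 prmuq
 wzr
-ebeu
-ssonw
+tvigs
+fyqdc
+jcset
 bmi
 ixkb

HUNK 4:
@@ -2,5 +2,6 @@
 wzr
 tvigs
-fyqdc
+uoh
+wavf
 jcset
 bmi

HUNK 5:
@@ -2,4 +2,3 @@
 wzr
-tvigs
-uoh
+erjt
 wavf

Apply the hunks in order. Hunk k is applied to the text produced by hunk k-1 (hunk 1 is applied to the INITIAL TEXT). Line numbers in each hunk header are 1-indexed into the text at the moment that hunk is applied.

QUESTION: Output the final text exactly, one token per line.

Hunk 1: at line 3 remove [aoe,ibbcu] add [rznrn,zycx,bmi] -> 7 lines: prmuq wzr kmp rznrn zycx bmi ixkb
Hunk 2: at line 1 remove [kmp,rznrn,zycx] add [ebeu,ssonw] -> 6 lines: prmuq wzr ebeu ssonw bmi ixkb
Hunk 3: at line 1 remove [ebeu,ssonw] add [tvigs,fyqdc,jcset] -> 7 lines: prmuq wzr tvigs fyqdc jcset bmi ixkb
Hunk 4: at line 2 remove [fyqdc] add [uoh,wavf] -> 8 lines: prmuq wzr tvigs uoh wavf jcset bmi ixkb
Hunk 5: at line 2 remove [tvigs,uoh] add [erjt] -> 7 lines: prmuq wzr erjt wavf jcset bmi ixkb

Answer: prmuq
wzr
erjt
wavf
jcset
bmi
ixkb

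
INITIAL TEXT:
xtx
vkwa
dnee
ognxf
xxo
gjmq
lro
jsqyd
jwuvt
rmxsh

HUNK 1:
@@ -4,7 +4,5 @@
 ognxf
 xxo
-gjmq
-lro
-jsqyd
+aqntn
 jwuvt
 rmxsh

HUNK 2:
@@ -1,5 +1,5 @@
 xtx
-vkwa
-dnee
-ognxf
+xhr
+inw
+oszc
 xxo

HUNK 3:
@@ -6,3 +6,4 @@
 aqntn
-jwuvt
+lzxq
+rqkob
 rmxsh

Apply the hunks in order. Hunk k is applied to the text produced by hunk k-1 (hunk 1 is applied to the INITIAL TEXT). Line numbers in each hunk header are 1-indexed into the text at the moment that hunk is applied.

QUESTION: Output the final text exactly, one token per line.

Hunk 1: at line 4 remove [gjmq,lro,jsqyd] add [aqntn] -> 8 lines: xtx vkwa dnee ognxf xxo aqntn jwuvt rmxsh
Hunk 2: at line 1 remove [vkwa,dnee,ognxf] add [xhr,inw,oszc] -> 8 lines: xtx xhr inw oszc xxo aqntn jwuvt rmxsh
Hunk 3: at line 6 remove [jwuvt] add [lzxq,rqkob] -> 9 lines: xtx xhr inw oszc xxo aqntn lzxq rqkob rmxsh

Answer: xtx
xhr
inw
oszc
xxo
aqntn
lzxq
rqkob
rmxsh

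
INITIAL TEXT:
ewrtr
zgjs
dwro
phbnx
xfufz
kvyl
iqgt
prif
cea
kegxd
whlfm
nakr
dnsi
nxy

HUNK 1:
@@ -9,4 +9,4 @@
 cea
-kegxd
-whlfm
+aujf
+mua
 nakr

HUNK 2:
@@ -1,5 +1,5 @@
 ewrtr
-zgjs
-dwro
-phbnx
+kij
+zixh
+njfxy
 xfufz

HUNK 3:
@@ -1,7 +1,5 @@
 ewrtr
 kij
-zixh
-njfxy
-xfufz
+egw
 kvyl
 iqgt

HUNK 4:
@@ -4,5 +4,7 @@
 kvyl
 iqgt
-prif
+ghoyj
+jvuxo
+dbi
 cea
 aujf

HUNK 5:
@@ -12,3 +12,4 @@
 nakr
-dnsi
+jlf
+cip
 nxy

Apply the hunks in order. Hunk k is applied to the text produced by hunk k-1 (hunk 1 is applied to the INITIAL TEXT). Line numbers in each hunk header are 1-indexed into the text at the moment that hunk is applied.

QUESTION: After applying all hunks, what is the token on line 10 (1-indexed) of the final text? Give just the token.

Answer: aujf

Derivation:
Hunk 1: at line 9 remove [kegxd,whlfm] add [aujf,mua] -> 14 lines: ewrtr zgjs dwro phbnx xfufz kvyl iqgt prif cea aujf mua nakr dnsi nxy
Hunk 2: at line 1 remove [zgjs,dwro,phbnx] add [kij,zixh,njfxy] -> 14 lines: ewrtr kij zixh njfxy xfufz kvyl iqgt prif cea aujf mua nakr dnsi nxy
Hunk 3: at line 1 remove [zixh,njfxy,xfufz] add [egw] -> 12 lines: ewrtr kij egw kvyl iqgt prif cea aujf mua nakr dnsi nxy
Hunk 4: at line 4 remove [prif] add [ghoyj,jvuxo,dbi] -> 14 lines: ewrtr kij egw kvyl iqgt ghoyj jvuxo dbi cea aujf mua nakr dnsi nxy
Hunk 5: at line 12 remove [dnsi] add [jlf,cip] -> 15 lines: ewrtr kij egw kvyl iqgt ghoyj jvuxo dbi cea aujf mua nakr jlf cip nxy
Final line 10: aujf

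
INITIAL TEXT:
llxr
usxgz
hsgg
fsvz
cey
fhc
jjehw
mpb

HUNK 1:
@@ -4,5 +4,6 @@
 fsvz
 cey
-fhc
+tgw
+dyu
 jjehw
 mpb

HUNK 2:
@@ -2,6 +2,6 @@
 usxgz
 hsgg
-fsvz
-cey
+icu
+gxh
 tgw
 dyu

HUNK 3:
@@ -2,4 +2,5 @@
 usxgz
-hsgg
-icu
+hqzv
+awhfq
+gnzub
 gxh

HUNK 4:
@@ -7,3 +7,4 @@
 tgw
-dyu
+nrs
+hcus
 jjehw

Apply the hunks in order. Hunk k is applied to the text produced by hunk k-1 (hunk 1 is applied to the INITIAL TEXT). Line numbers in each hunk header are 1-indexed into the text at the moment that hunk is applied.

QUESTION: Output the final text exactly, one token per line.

Answer: llxr
usxgz
hqzv
awhfq
gnzub
gxh
tgw
nrs
hcus
jjehw
mpb

Derivation:
Hunk 1: at line 4 remove [fhc] add [tgw,dyu] -> 9 lines: llxr usxgz hsgg fsvz cey tgw dyu jjehw mpb
Hunk 2: at line 2 remove [fsvz,cey] add [icu,gxh] -> 9 lines: llxr usxgz hsgg icu gxh tgw dyu jjehw mpb
Hunk 3: at line 2 remove [hsgg,icu] add [hqzv,awhfq,gnzub] -> 10 lines: llxr usxgz hqzv awhfq gnzub gxh tgw dyu jjehw mpb
Hunk 4: at line 7 remove [dyu] add [nrs,hcus] -> 11 lines: llxr usxgz hqzv awhfq gnzub gxh tgw nrs hcus jjehw mpb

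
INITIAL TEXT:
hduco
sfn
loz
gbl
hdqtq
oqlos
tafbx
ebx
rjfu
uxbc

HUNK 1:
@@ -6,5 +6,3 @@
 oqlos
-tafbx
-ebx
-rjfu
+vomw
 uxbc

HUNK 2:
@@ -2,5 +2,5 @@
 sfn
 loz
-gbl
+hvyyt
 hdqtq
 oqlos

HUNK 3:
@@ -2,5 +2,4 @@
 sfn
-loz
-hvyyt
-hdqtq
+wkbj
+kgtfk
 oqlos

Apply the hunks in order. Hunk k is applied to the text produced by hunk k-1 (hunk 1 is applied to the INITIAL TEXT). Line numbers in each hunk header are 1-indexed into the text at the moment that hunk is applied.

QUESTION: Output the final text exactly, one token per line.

Answer: hduco
sfn
wkbj
kgtfk
oqlos
vomw
uxbc

Derivation:
Hunk 1: at line 6 remove [tafbx,ebx,rjfu] add [vomw] -> 8 lines: hduco sfn loz gbl hdqtq oqlos vomw uxbc
Hunk 2: at line 2 remove [gbl] add [hvyyt] -> 8 lines: hduco sfn loz hvyyt hdqtq oqlos vomw uxbc
Hunk 3: at line 2 remove [loz,hvyyt,hdqtq] add [wkbj,kgtfk] -> 7 lines: hduco sfn wkbj kgtfk oqlos vomw uxbc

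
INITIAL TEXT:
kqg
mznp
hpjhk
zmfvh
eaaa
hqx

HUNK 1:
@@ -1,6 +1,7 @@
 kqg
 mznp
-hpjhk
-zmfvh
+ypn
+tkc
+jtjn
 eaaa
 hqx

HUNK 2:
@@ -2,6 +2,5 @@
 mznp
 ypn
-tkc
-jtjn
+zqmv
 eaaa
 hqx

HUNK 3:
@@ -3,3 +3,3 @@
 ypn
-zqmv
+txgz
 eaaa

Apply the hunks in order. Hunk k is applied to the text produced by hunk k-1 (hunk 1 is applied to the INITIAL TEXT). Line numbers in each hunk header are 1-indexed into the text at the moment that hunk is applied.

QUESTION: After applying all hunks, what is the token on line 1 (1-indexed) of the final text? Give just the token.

Hunk 1: at line 1 remove [hpjhk,zmfvh] add [ypn,tkc,jtjn] -> 7 lines: kqg mznp ypn tkc jtjn eaaa hqx
Hunk 2: at line 2 remove [tkc,jtjn] add [zqmv] -> 6 lines: kqg mznp ypn zqmv eaaa hqx
Hunk 3: at line 3 remove [zqmv] add [txgz] -> 6 lines: kqg mznp ypn txgz eaaa hqx
Final line 1: kqg

Answer: kqg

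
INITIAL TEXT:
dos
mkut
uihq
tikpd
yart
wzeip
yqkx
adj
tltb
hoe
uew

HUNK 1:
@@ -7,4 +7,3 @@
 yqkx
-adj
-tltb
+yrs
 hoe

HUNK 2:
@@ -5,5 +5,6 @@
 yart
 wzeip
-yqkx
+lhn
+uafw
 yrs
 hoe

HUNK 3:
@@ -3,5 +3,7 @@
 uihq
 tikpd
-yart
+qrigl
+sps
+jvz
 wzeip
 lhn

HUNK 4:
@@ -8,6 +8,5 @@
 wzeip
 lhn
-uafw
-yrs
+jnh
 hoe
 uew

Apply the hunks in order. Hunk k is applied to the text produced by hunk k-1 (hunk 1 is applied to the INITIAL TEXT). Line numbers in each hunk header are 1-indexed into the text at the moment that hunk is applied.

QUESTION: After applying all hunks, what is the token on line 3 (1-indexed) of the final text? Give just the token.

Answer: uihq

Derivation:
Hunk 1: at line 7 remove [adj,tltb] add [yrs] -> 10 lines: dos mkut uihq tikpd yart wzeip yqkx yrs hoe uew
Hunk 2: at line 5 remove [yqkx] add [lhn,uafw] -> 11 lines: dos mkut uihq tikpd yart wzeip lhn uafw yrs hoe uew
Hunk 3: at line 3 remove [yart] add [qrigl,sps,jvz] -> 13 lines: dos mkut uihq tikpd qrigl sps jvz wzeip lhn uafw yrs hoe uew
Hunk 4: at line 8 remove [uafw,yrs] add [jnh] -> 12 lines: dos mkut uihq tikpd qrigl sps jvz wzeip lhn jnh hoe uew
Final line 3: uihq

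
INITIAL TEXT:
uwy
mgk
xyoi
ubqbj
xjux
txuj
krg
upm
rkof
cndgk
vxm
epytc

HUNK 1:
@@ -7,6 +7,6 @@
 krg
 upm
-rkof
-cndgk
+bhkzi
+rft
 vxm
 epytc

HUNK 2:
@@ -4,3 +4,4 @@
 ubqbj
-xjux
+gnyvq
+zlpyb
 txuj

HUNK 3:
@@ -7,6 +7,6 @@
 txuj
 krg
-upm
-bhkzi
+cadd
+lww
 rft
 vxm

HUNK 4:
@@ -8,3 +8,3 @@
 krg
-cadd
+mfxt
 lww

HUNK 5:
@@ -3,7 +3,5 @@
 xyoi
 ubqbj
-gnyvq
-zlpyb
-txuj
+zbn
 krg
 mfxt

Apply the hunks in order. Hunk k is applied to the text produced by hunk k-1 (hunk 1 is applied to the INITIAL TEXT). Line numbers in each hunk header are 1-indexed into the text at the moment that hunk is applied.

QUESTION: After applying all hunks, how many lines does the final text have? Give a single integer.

Answer: 11

Derivation:
Hunk 1: at line 7 remove [rkof,cndgk] add [bhkzi,rft] -> 12 lines: uwy mgk xyoi ubqbj xjux txuj krg upm bhkzi rft vxm epytc
Hunk 2: at line 4 remove [xjux] add [gnyvq,zlpyb] -> 13 lines: uwy mgk xyoi ubqbj gnyvq zlpyb txuj krg upm bhkzi rft vxm epytc
Hunk 3: at line 7 remove [upm,bhkzi] add [cadd,lww] -> 13 lines: uwy mgk xyoi ubqbj gnyvq zlpyb txuj krg cadd lww rft vxm epytc
Hunk 4: at line 8 remove [cadd] add [mfxt] -> 13 lines: uwy mgk xyoi ubqbj gnyvq zlpyb txuj krg mfxt lww rft vxm epytc
Hunk 5: at line 3 remove [gnyvq,zlpyb,txuj] add [zbn] -> 11 lines: uwy mgk xyoi ubqbj zbn krg mfxt lww rft vxm epytc
Final line count: 11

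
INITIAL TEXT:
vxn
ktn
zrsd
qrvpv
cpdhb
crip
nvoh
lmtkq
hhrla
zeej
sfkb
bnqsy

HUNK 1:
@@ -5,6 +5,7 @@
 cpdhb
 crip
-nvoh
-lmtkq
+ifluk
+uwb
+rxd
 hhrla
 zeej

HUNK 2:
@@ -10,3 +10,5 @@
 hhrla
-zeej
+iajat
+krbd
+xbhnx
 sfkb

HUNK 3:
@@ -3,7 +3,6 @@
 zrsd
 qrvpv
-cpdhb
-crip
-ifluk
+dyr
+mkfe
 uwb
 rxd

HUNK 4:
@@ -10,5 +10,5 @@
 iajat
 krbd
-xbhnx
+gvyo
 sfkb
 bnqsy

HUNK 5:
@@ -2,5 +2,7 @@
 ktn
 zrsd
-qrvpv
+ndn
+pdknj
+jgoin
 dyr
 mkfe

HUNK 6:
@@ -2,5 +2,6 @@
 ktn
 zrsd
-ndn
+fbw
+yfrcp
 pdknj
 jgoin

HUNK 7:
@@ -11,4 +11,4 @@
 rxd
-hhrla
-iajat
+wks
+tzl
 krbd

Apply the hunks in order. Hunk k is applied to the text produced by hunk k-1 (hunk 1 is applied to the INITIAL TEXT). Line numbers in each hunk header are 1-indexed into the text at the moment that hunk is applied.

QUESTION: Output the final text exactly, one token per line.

Hunk 1: at line 5 remove [nvoh,lmtkq] add [ifluk,uwb,rxd] -> 13 lines: vxn ktn zrsd qrvpv cpdhb crip ifluk uwb rxd hhrla zeej sfkb bnqsy
Hunk 2: at line 10 remove [zeej] add [iajat,krbd,xbhnx] -> 15 lines: vxn ktn zrsd qrvpv cpdhb crip ifluk uwb rxd hhrla iajat krbd xbhnx sfkb bnqsy
Hunk 3: at line 3 remove [cpdhb,crip,ifluk] add [dyr,mkfe] -> 14 lines: vxn ktn zrsd qrvpv dyr mkfe uwb rxd hhrla iajat krbd xbhnx sfkb bnqsy
Hunk 4: at line 10 remove [xbhnx] add [gvyo] -> 14 lines: vxn ktn zrsd qrvpv dyr mkfe uwb rxd hhrla iajat krbd gvyo sfkb bnqsy
Hunk 5: at line 2 remove [qrvpv] add [ndn,pdknj,jgoin] -> 16 lines: vxn ktn zrsd ndn pdknj jgoin dyr mkfe uwb rxd hhrla iajat krbd gvyo sfkb bnqsy
Hunk 6: at line 2 remove [ndn] add [fbw,yfrcp] -> 17 lines: vxn ktn zrsd fbw yfrcp pdknj jgoin dyr mkfe uwb rxd hhrla iajat krbd gvyo sfkb bnqsy
Hunk 7: at line 11 remove [hhrla,iajat] add [wks,tzl] -> 17 lines: vxn ktn zrsd fbw yfrcp pdknj jgoin dyr mkfe uwb rxd wks tzl krbd gvyo sfkb bnqsy

Answer: vxn
ktn
zrsd
fbw
yfrcp
pdknj
jgoin
dyr
mkfe
uwb
rxd
wks
tzl
krbd
gvyo
sfkb
bnqsy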